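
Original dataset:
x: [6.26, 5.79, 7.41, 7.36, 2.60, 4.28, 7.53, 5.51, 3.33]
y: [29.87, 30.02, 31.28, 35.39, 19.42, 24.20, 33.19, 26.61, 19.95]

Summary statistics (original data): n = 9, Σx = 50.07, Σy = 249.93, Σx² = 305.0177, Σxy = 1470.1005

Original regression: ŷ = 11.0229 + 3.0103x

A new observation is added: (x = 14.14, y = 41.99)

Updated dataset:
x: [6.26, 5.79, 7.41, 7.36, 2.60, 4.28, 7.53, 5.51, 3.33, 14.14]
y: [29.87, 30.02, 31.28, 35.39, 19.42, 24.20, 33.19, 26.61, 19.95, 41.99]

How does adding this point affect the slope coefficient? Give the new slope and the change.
New slope β₁ = 2.0441 versus 3.0103 before: a change of -0.9662 (-32.1%).

x = 14.14 lies well outside the original x-range [2.60, 7.53] (x̄ ≈ 5.56), so this observation has high leverage and can move the slope substantially.

Step 1: Update the sums with the new point (n goes from 9 to 10)
Σx  = 50.07 + 14.14 = 64.21
Σy  = 249.93 + 41.99 = 291.92
Σx² = 305.0177 + 14.14² = 305.0177 + 199.9396 = 504.9573
Σxy = 1470.1005 + 14.14×41.99 = 1470.1005 + 593.7386 = 2063.8391

Step 2: Recompute the slope with b₁ = (nΣxy − ΣxΣy) / (nΣx² − (Σx)²)
Numerator   = 10×2063.8391 − 64.21×291.92 = 20638.3910 − 18744.1832 = 1894.2078
Denominator = 10×504.9573 − 64.21² = 5049.5730 − 4122.9241 = 926.6489
b₁(new) = 1894.2078 / 926.6489 = 2.0441

(Same formula on the original sums: (9×1470.1005 − 50.07×249.93) / (9×305.0177 − 50.07²) = 716.9094 / 238.1544 = 3.0103, matching the given fit.)

Step 3: Change in slope
Δβ₁ = 2.0441 − 3.0103 = -0.9662
Relative change = -0.9662 / 3.0103 × 100% = -32.1%
→ the slope decreases when the point is added.

Because the point sits below the extension of the original line at a high-leverage x, it tilts the fit down.
In practice: investigate whether it comes from the same population as the rest of the sample.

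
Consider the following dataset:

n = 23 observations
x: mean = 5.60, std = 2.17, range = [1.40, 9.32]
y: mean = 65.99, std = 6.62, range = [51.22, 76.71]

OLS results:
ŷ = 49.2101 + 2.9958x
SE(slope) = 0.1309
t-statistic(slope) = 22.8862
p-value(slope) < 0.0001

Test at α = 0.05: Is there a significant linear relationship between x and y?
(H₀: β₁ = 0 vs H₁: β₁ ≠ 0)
Since p-value < 0.0001 < α = 0.05, reject H₀ — the slope is significantly different from 0.

Hypothesis test for the slope coefficient:

H₀: β₁ = 0 (no linear relationship)
H₁: β₁ ≠ 0 (linear relationship exists)

Test statistic: t = β̂₁ / SE(β̂₁) = 2.9958 / 0.1309 = 22.8862

p < 0.0001: how often a slope estimate this far from 0 (in SE units) would arise by chance if β₁ were truly 0.

Decision rule: reject H₀ if p-value < α.
p-value < 0.0001 < α = 0.05 → reject H₀.

There is sufficient evidence at the 5% significance level to conclude that a linear relationship exists between x and y.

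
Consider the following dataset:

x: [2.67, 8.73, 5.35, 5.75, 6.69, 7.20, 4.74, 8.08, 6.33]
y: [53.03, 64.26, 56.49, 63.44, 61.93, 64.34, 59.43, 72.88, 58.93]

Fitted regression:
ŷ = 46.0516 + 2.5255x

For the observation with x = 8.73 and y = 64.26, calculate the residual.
Residual = -3.8392

The residual is the difference between the actual value and the predicted value:

Residual = y - ŷ

Step 1: Calculate predicted value
ŷ = 46.0516 + 2.5255 × 8.73
ŷ = 68.0992

Step 2: Calculate residual
Residual = 64.26 - 68.0992
Residual = -3.8392

Interpretation: the model overestimates the actual value by 3.8392 at this point (negative residual → observation lies below the fitted line).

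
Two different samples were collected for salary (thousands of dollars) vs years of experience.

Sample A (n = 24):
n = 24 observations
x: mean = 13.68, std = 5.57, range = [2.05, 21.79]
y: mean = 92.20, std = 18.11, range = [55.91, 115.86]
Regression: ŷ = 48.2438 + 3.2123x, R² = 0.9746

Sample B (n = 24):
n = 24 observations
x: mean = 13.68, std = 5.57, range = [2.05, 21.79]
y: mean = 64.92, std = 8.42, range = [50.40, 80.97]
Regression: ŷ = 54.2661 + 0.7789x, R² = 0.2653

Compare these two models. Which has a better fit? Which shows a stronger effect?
Model A has the better fit (R² = 0.9746 vs 0.2653). Model A shows the stronger effect (|β₁| = 3.2123 vs 0.7789).

Model Comparison:

Fit — compare R²:
- Model A: R² = 0.9746 → 97.46% of variance in salary explained
- Model B: R² = 0.2653 → 26.53% of variance in salary explained
- 0.9746 > 0.2653 → Model A has the better fit

Effect size (slope magnitude):
- Model A: β₁ = 3.2123 → predicted salary rises 3.2123 thousand dollars per additional year of experience
- Model B: β₁ = 0.7789 → predicted salary rises 0.7789 thousand dollars per additional year of experience
- |3.2123| > |0.7789| → Model A shows the stronger marginal effect

Notes:
- The two samples could reflect different populations, time periods, or measurement quality.
- R² measures how tightly points cluster around the line; β₁ measures how steep the line is — they answer different questions.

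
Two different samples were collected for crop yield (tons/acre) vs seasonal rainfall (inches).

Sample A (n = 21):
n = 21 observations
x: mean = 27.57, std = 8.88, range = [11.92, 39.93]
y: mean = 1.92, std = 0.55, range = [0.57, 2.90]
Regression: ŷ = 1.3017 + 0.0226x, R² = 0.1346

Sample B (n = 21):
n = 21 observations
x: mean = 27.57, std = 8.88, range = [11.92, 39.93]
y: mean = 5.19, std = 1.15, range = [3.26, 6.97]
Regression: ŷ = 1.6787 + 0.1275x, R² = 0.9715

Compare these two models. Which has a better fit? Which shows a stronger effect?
Model B has the better fit (R² = 0.9715 vs 0.1346). Model B shows the stronger effect (|β₁| = 0.1275 vs 0.0226).

Model Comparison:

Fit — compare R²:
- Model A: R² = 0.1346 → 13.46% of variance in crop yield explained
- Model B: R² = 0.9715 → 97.15% of variance in crop yield explained
- 0.9715 > 0.1346 → Model B has the better fit

Effect size (slope magnitude):
- Model A: β₁ = 0.0226 → predicted crop yield rises 0.0226 tons/acre per additional inch of rainfall
- Model B: β₁ = 0.1275 → predicted crop yield rises 0.1275 tons/acre per additional inch of rainfall
- |0.0226| < |0.1275| → Model B shows the stronger marginal effect

Notes:
- A better fit (higher R²) doesn't necessarily mean a more important relationship.
- R² measures how tightly points cluster around the line; β₁ measures how steep the line is — they answer different questions.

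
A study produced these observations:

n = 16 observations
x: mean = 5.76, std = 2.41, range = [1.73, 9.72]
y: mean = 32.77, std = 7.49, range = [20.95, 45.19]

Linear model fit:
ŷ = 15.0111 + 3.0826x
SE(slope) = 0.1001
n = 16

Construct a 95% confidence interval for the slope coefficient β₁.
The 95% CI for β₁ is (2.8679, 3.2973)

Confidence interval for the slope:

The 95% CI for β₁ is: β̂₁ ± t*(α/2, n-2) × SE(β̂₁)

Step 1: Find critical t-value
- Confidence level = 0.95
- Degrees of freedom = n - 2 = 16 - 2 = 14
- t*(α/2, 14) = 2.1448

Step 2: Calculate margin of error
Margin = 2.1448 × 0.1001 = 0.2147

Step 3: Construct interval
CI = 3.0826 ± 0.2147
CI = (2.8679, 3.2973)

Interpretation: We are 95% confident that the true slope β₁ lies between 2.8679 and 3.2973.
Since 0 is outside the interval, a two-sided test at α = 0.05 would reject H₀: β₁ = 0.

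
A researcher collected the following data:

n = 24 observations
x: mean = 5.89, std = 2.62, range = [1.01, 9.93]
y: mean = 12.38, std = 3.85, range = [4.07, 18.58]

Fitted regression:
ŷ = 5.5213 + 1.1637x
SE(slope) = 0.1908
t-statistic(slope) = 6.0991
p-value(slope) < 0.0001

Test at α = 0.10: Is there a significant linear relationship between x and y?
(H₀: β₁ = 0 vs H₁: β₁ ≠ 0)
Since p-value < 0.0001 < α = 0.10, reject H₀ — the slope is significantly different from 0.

Hypothesis test for the slope coefficient:

H₀: β₁ = 0 (no linear relationship)
H₁: β₁ ≠ 0 (linear relationship exists)

Test statistic: t = β̂₁ / SE(β̂₁) = 1.1637 / 0.1908 = 6.0991

The p-value (<0.0001) is the probability, under H₀, of a t-statistic at least as extreme as |t| = 6.0991 (two-sided, df = n − 2 = 22).

Decision rule: reject H₀ if p-value < α.
p-value < 0.0001 < α = 0.10 → reject H₀.

At α = 0.10 the data do provide convincing evidence of a nonzero slope.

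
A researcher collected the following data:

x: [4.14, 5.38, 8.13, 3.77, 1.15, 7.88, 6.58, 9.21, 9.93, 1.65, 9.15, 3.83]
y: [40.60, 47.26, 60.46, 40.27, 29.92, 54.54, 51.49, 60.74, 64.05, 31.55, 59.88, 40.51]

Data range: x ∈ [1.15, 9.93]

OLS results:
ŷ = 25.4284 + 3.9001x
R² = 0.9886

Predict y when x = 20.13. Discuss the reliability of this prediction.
ŷ = 103.9374 (extrapolation — x = 20.13 lies outside [1.15, 9.93], so reliability is low).

Prediction calculation:
ŷ = 25.4284 + 3.9001 × 20.13
ŷ = 103.9374

Reliability:
- Data range: x ∈ [1.15, 9.93]
- Prediction point: x = 20.13 is 10.20 units above the observed range → this is EXTRAPOLATION, not interpolation

Why that matters here:
- The standard error of prediction grows with (x − x̄)², and x = 20.13 is far from x̄ = 5.90
- There are no observations near this x to validate the fitted line there
- Real relationships often flatten, saturate, or turn nonlinear at extremes

A defensible statement: 'if the linear trend continued to x = 20.13, y would be about 103.9374' — the premise is untested.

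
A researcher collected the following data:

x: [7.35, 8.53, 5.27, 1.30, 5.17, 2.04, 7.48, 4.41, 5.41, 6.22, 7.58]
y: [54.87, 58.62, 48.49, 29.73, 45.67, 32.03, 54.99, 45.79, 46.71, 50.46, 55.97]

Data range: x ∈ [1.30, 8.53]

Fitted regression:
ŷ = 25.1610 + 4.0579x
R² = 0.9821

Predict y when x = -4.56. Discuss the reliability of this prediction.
The equation gives ŷ = 6.6570; however x = -4.56 is 5.86 units below the observed range, so this extrapolated value should not be trusted.

Prediction calculation:
ŷ = 25.1610 + 4.0579 × (-4.56)
ŷ = 6.6570

Reliability:
- Data range: x ∈ [1.30, 8.53]
- Prediction point: x = -4.56 is 5.86 units below the observed range → this is EXTRAPOLATION, not interpolation

Why that matters here:
- The standard error of prediction grows with (x − x̄)², and x = -4.56 is far from x̄ = 5.52
- The linear relationship may not hold outside the observed range

A defensible statement: 'if the linear trend continued to x = -4.56, y would be about 6.6570' — the premise is untested.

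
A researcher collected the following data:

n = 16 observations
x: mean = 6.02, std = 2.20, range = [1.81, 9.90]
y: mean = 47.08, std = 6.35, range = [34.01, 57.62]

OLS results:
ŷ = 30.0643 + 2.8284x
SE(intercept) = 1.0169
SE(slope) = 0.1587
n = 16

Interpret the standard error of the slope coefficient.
The slope 2.8284 is pinned down to within about ±0.1587 (one SE) by these data — relative uncertainty 5.6%, i.e. precise.

SE(β̂₁) = 0.1587 says: if we drew many samples of n = 16 from the same population and refit each time, the fitted slopes would scatter with a standard deviation of roughly 0.1587 around the true β₁.

Relative precision:
- SE / |β̂₁| = 0.1587 / 2.8284 = 5.6%
- Rule of thumb (under 20%: precise; 20% to under 50%: moderately precise; 50% or more: imprecise) → precise

Link to interval estimation: a confidence interval for β₁ is β̂₁ ± t* × 0.1587, so SE sets the half-width per unit of t*.

What drives SE(β̂₁): more residual scatter → larger SE; wider spread of x values → smaller SE.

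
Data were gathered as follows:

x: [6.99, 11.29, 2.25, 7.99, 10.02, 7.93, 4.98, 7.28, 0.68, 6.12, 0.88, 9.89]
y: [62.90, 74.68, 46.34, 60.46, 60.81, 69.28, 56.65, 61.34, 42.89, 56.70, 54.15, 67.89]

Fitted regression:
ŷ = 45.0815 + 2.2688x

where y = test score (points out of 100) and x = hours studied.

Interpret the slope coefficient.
For each additional hour of study time, predicted test score increases by approximately 2.2688 points.

The slope coefficient β₁ = 2.2688 represents the marginal effect of study time on test score.

Interpretation:
- Study time up by 1 hour → predicted test score increases by 2.2688 points
- This is a linear approximation: the same per-unit change is assumed across the whole observed x range

The intercept β₀ = 45.0815 is the predicted test score when study time = 0; since the smallest observed x is 0.68, this is an extrapolation and mainly anchors the line.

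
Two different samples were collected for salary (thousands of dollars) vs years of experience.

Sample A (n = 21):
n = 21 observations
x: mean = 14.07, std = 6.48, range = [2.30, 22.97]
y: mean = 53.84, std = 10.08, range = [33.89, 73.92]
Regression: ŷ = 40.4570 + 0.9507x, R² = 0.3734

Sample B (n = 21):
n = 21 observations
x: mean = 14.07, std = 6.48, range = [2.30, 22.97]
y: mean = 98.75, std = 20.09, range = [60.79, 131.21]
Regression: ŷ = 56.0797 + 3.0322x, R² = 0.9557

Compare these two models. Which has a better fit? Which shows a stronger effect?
Model B has the better fit (R² = 0.9557 vs 0.3734). Model B shows the stronger effect (|β₁| = 3.0322 vs 0.9507).

Model Comparison:

Fit — compare R²:
- Model A: R² = 0.3734 → 37.34% of variance in salary explained
- Model B: R² = 0.9557 → 95.57% of variance in salary explained
- 0.9557 > 0.3734 → Model B has the better fit

Strength of effect — compare |β₁|:
- Model A: β₁ = 0.9507 → predicted salary rises 0.9507 thousand dollars per additional year of experience
- Model B: β₁ = 3.0322 → predicted salary rises 3.0322 thousand dollars per additional year of experience
- |0.9507| < |3.0322| → Model B shows the stronger marginal effect

Note: A steeper slope doesn't make a better model if the scatter around the line is large.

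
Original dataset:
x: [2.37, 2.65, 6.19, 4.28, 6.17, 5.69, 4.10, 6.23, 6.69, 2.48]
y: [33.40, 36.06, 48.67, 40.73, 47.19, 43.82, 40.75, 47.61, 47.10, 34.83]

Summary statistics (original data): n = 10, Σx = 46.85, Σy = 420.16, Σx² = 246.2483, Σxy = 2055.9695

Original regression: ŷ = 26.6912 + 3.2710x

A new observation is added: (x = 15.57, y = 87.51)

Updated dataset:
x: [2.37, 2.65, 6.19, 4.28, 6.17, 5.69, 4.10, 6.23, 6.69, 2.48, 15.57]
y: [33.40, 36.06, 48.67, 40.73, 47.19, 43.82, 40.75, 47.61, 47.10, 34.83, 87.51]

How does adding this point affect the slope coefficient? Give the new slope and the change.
The slope changes from 3.2710 to 3.9987 (change of +0.7277, or +22.2%).

The new point has HIGH LEVERAGE: x = 15.57 is far from the original mean x̄ = 46.85/10 ≈ 4.69 (original range [2.37, 6.69]).

Step 1: Update the sums with the new point (n goes from 10 to 11)
Σx  = 46.85 + 15.57 = 62.42
Σy  = 420.16 + 87.51 = 507.67
Σx² = 246.2483 + 15.57² = 246.2483 + 242.4249 = 488.6732
Σxy = 2055.9695 + 15.57×87.51 = 2055.9695 + 1362.5307 = 3418.5002

Step 2: Recompute the slope with b₁ = (nΣxy − ΣxΣy) / (nΣx² − (Σx)²)
Numerator   = 11×3418.5002 − 62.42×507.67 = 37603.5022 − 31688.7614 = 5914.7408
Denominator = 11×488.6732 − 62.42² = 5375.4052 − 3896.2564 = 1479.1488
b₁(new) = 5914.7408 / 1479.1488 = 3.9987

(Same formula on the original sums: (10×2055.9695 − 46.85×420.16) / (10×246.2483 − 46.85²) = 875.1990 / 267.5605 = 3.2710, matching the given fit.)

Step 3: Change in slope
Δβ₁ = 3.9987 − 3.2710 = +0.7277
Relative change = +0.7277 / 3.2710 × 100% = +22.2%
→ the slope increases when the point is added.

Because the point sits above the extension of the original line at a high-leverage x, it tilts the fit up.
In practice: investigate whether it comes from the same population as the rest of the sample; examine leverage (hᵢ) and Cook's distance rather than deleting it automatically.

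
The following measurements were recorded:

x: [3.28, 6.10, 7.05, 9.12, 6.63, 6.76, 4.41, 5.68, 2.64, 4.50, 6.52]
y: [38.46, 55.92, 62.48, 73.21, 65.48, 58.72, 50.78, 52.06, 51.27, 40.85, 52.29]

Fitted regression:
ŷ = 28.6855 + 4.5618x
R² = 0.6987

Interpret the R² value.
The model explains 69.87% of the variance in y (R² = 0.6987), leaving 30.13% unexplained; the fit is moderate.

R² = 1 − SS_res/SS_tot compares the residual scatter to the total scatter of y about its mean.

Here R² = 0.6987:
- Explained: 69.87% of the variation in y
- Unexplained (residual): 100% − 69.87% = 30.13%
- Rule of thumb (below 0.3 weak; 0.3 to below 0.7 moderate; 0.7 and above strong) → moderate

Note: R² says nothing about causation, and a high R² does not by itself mean the linear form is appropriate — check the residuals.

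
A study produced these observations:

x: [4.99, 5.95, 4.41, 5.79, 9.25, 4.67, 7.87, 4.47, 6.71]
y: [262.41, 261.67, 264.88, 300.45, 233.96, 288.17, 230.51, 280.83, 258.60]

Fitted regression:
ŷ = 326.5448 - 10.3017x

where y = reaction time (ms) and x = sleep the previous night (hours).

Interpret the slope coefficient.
For each additional hour of sleep, predicted reaction time decreases by approximately 10.3017 ms.

The slope β₁ = -10.3017 gives the rate at which the fitted reaction time changes with sleep.

Interpretation:
- Sleep up by 1 hour → predicted reaction time decreases by 10.3017 ms
- This is a linear approximation: the same per-unit change is assumed across the whole observed x range
- The slope describes association in these data, not necessarily a causal effect

The intercept β₀ = 326.5448 is the predicted reaction time when sleep = 0; since the smallest observed x is 4.41, this is an extrapolation and mainly anchors the line.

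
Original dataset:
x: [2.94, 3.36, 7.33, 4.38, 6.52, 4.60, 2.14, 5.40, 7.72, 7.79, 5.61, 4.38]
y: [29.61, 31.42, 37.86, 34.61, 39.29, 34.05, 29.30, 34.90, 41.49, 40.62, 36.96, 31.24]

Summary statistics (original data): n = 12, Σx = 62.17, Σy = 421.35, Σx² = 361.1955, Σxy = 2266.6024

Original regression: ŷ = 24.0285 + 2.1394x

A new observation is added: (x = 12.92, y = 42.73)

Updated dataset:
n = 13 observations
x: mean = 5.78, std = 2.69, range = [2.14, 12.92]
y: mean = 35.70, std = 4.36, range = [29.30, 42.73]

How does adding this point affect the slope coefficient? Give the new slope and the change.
The slope changes from 2.1394 to 1.4628 (change of -0.6766, or -31.6%).

The new point has HIGH LEVERAGE: x = 12.92 is far from the original mean x̄ = 62.17/12 ≈ 5.18 (original range [2.14, 7.79]).

Step 1: Update the sums with the new point (n goes from 12 to 13)
Σx  = 62.17 + 12.92 = 75.09
Σy  = 421.35 + 42.73 = 464.08
Σx² = 361.1955 + 12.92² = 361.1955 + 166.9264 = 528.1219
Σxy = 2266.6024 + 12.92×42.73 = 2266.6024 + 552.0716 = 2818.6740

Step 2: Recompute the slope with b₁ = (nΣxy − ΣxΣy) / (nΣx² − (Σx)²)
Numerator   = 13×2818.6740 − 75.09×464.08 = 36642.7620 − 34847.7672 = 1794.9948
Denominator = 13×528.1219 − 75.09² = 6865.5847 − 5638.5081 = 1227.0766
b₁(new) = 1794.9948 / 1227.0766 = 1.4628

(Same formula on the original sums: (12×2266.6024 − 62.17×421.35) / (12×361.1955 − 62.17²) = 1003.8993 / 469.2371 = 2.1394, matching the given fit.)

Step 3: Change in slope
Δβ₁ = 1.4628 − 2.1394 = -0.6766
Relative change = -0.6766 / 2.1394 × 100% = -31.6%
→ the slope decreases when the point is added.

A high-leverage point only changes the slope if it is off the original line; here y = 42.73 is below the original trend, so the slope decreases.
In practice: examine leverage (hᵢ) and Cook's distance rather than deleting it automatically.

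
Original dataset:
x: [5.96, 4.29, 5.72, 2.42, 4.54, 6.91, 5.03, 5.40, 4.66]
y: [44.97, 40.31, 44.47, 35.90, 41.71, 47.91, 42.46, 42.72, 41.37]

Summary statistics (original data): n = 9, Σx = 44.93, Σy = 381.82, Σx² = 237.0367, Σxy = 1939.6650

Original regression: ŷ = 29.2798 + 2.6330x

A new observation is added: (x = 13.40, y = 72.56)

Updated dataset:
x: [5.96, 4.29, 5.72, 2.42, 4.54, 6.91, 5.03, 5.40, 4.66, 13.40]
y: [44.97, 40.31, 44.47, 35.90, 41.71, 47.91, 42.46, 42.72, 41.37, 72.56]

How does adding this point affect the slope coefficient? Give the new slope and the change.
The slope changes from 2.6330 to 3.4256 (change of +0.7926, or +30.1%).

x = 13.40 lies well outside the original x-range [2.42, 6.91] (x̄ ≈ 4.99), so this observation has high leverage and can move the slope substantially.

Step 1: Update the sums with the new point (n goes from 9 to 10)
Σx  = 44.93 + 13.40 = 58.33
Σy  = 381.82 + 72.56 = 454.38
Σx² = 237.0367 + 13.40² = 237.0367 + 179.5600 = 416.5967
Σxy = 1939.6650 + 13.40×72.56 = 1939.6650 + 972.3040 = 2911.9690

Step 2: Recompute the slope with b₁ = (nΣxy − ΣxΣy) / (nΣx² − (Σx)²)
Numerator   = 10×2911.9690 − 58.33×454.38 = 29119.6900 − 26503.9854 = 2615.7046
Denominator = 10×416.5967 − 58.33² = 4165.9670 − 3402.3889 = 763.5781
b₁(new) = 2615.7046 / 763.5781 = 3.4256

(Same formula on the original sums: (9×1939.6650 − 44.93×381.82) / (9×237.0367 − 44.93²) = 301.8124 / 114.6254 = 2.6330, matching the given fit.)

Step 3: Change in slope
Δβ₁ = 3.4256 − 2.6330 = +0.7926
Relative change = +0.7926 / 2.6330 × 100% = +30.1%
→ the slope increases when the point is added.

A high-leverage point only changes the slope if it is off the original line; here y = 72.56 is above the original trend, so the slope increases.
In practice: investigate whether it comes from the same population as the rest of the sample.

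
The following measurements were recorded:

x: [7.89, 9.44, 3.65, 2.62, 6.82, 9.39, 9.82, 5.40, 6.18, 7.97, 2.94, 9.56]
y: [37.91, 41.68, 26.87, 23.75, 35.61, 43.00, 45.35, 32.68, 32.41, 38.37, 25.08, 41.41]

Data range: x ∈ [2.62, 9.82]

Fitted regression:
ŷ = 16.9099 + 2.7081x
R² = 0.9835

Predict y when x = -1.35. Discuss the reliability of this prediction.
ŷ = 13.2540 (extrapolation — x = -1.35 lies outside [2.62, 9.82], so reliability is low).

Prediction calculation:
ŷ = 16.9099 + 2.7081 × (-1.35)
ŷ = 13.2540

Reliability:
- Data range: x ∈ [2.62, 9.82]
- Prediction point: x = -1.35 is 3.97 units below the observed range → this is EXTRAPOLATION, not interpolation

Why that matters here:
- R² describes fit only over the sampled x values; it says nothing about behaviour beyond them
- There are no observations near this x to validate the fitted line there

A defensible statement: 'if the linear trend continued to x = -1.35, y would be about 13.2540' — the premise is untested.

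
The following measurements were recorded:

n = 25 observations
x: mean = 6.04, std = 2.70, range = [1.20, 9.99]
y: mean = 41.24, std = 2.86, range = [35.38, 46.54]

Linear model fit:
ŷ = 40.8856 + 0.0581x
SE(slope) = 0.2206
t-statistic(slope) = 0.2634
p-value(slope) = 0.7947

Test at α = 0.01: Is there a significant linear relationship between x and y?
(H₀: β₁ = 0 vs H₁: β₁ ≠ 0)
p-value = 0.7947 ≥ α = 0.01, so we fail to reject H₀. The relationship is not significant.

Hypothesis test for the slope coefficient:

H₀: β₁ = 0 (no linear relationship)
H₁: β₁ ≠ 0 (linear relationship exists)

Test statistic: t = β̂₁ / SE(β̂₁) = 0.0581 / 0.2206 = 0.2634

The p-value (0.7947) is the probability, under H₀, of a t-statistic at least as extreme as |t| = 0.2634 (two-sided, df = n − 2 = 23).

Decision rule: reject H₀ if p-value < α.
p-value = 0.7947 ≥ α = 0.01 → fail to reject H₀.

There is not sufficient evidence at the 1% significance level to conclude that a linear relationship exists between x and y.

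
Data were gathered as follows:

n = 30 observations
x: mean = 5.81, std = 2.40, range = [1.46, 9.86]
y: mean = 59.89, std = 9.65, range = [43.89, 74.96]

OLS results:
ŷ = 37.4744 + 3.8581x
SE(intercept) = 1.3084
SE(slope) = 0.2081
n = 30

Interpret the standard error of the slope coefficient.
SE(β̂₁) = 0.2081 is the estimated standard deviation of the slope estimate across repeated samples; relative to β̂₁ = 3.8581 that is 5.4%, a precise estimate.

SE(β̂₁) = 0.2081 says: if we drew many samples of n = 30 from the same population and refit each time, the fitted slopes would scatter with a standard deviation of roughly 0.2081 around the true β₁.

Relative precision:
- SE / |β̂₁| = 0.2081 / 3.8581 = 5.4%
- Rule of thumb (under 20%: precise; 20% to under 50%: moderately precise; 50% or more: imprecise) → precise

Rough 95% range (±2 SE): 3.8581 ± 0.4162 → (3.4419, 4.2743).

What drives SE(β̂₁): more residual scatter → larger SE; wider spread of x values → smaller SE; larger n (here n = 30) → smaller SE.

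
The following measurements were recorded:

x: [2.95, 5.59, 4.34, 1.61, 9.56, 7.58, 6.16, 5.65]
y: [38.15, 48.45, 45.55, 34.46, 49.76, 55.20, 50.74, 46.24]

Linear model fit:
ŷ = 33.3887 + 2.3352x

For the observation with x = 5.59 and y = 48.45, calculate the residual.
Residual = 2.0075

The residual is the difference between the actual value and the predicted value:

Residual = y - ŷ

Step 1: Calculate predicted value
ŷ = 33.3887 + 2.3352 × 5.59
ŷ = 46.4425

Step 2: Calculate residual
Residual = 48.45 - 46.4425
Residual = 2.0075

Interpretation: the model underestimates the actual value by 2.0075 at this point (positive residual → observation lies above the fitted line).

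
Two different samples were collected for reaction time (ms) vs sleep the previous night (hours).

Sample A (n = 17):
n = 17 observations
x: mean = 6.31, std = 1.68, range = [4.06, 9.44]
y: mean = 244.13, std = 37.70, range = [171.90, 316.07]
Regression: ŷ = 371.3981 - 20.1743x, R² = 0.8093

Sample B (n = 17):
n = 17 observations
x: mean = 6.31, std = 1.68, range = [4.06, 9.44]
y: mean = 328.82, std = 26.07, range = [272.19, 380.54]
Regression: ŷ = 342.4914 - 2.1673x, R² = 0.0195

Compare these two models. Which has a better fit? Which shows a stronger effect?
Model A has the better fit (R² = 0.8093 vs 0.0195). Model A shows the stronger effect (|β₁| = 20.1743 vs 2.1673).

Model Comparison:

Which explains more variance? (R²)
- Model A: R² = 0.8093 → 80.93% of variance in reaction time explained
- Model B: R² = 0.0195 → 1.95% of variance in reaction time explained
- 0.8093 > 0.0195 → Model A has the better fit

Which has the larger per-hour effect? (|β₁|)
- Model A: β₁ = -20.1743 → predicted reaction time falls 20.1743 ms per additional hour of sleep
- Model B: β₁ = -2.1673 → predicted reaction time falls 2.1673 ms per additional hour of sleep
- |-20.1743| > |-2.1673| → Model A shows the stronger marginal effect

Notes:
- A better fit (higher R²) doesn't necessarily mean a more important relationship.
- R² measures how tightly points cluster around the line; β₁ measures how steep the line is — they answer different questions.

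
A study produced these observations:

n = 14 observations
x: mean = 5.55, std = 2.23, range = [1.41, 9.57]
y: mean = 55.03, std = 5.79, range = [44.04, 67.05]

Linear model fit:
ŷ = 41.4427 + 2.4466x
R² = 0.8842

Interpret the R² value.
About 88.42% of the variability in y is accounted for by the regression on x (R² = 0.8842) — a strong linear fit.

R² = 1 − SS_res/SS_tot compares the residual scatter to the total scatter of y about its mean.

Here R² = 0.8842:
- Explained: 88.42% of the variation in y
- Unexplained (residual): 100% − 88.42% = 11.58%
- Rule of thumb (below 0.3 weak; 0.3 to below 0.7 moderate; 0.7 and above strong) → strong

Note: R² says nothing about causation, and a high R² does not by itself mean the linear form is appropriate — check the residuals.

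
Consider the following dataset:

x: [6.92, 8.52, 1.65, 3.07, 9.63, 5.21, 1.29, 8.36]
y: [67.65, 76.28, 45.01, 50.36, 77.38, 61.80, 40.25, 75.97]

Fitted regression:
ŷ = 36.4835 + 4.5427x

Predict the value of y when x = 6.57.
ŷ = 66.3290

To predict y for x = 6.57, substitute into the regression equation:

ŷ = 36.4835 + 4.5427 × 6.57
ŷ = 36.4835 + 29.8455
ŷ = 66.3290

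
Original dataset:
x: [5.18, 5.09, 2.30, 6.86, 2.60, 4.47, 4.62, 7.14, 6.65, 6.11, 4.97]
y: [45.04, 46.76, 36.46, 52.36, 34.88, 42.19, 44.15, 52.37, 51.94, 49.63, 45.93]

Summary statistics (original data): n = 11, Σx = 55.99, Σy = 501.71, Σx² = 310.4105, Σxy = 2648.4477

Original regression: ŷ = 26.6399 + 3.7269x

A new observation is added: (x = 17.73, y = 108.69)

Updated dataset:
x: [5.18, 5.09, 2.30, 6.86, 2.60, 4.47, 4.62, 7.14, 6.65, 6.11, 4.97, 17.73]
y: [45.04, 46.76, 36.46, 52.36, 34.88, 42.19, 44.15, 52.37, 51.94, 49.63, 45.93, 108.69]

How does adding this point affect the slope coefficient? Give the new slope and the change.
New slope β₁ = 4.8036 versus 3.7269 before: a change of +1.0767 (+28.9%).

The new point has HIGH LEVERAGE: x = 17.73 is far from the original mean x̄ = 55.99/11 ≈ 5.09 (original range [2.30, 7.14]).

Step 1: Update the sums with the new point (n goes from 11 to 12)
Σx  = 55.99 + 17.73 = 73.72
Σy  = 501.71 + 108.69 = 610.40
Σx² = 310.4105 + 17.73² = 310.4105 + 314.3529 = 624.7634
Σxy = 2648.4477 + 17.73×108.69 = 2648.4477 + 1927.0737 = 4575.5214

Step 2: Recompute the slope with b₁ = (nΣxy − ΣxΣy) / (nΣx² − (Σx)²)
Numerator   = 12×4575.5214 − 73.72×610.40 = 54906.2568 − 44998.6880 = 9907.5688
Denominator = 12×624.7634 − 73.72² = 7497.1608 − 5434.6384 = 2062.5224
b₁(new) = 9907.5688 / 2062.5224 = 4.8036

(Same formula on the original sums: (11×2648.4477 − 55.99×501.71) / (11×310.4105 − 55.99²) = 1042.1818 / 279.6354 = 3.7269, matching the given fit.)

Step 3: Change in slope
Δβ₁ = 4.8036 − 3.7269 = +1.0767
Relative change = +1.0767 / 3.7269 × 100% = +28.9%
→ the slope increases when the point is added.

Because the point sits above the extension of the original line at a high-leverage x, it tilts the fit up.
In practice: check such a point for data-entry or measurement error.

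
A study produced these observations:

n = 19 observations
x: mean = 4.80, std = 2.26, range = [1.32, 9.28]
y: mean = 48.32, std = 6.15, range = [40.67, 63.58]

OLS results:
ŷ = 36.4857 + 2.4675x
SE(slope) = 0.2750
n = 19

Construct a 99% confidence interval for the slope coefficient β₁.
The 99% CI for β₁ is (1.6705, 3.2645)

Confidence interval for the slope:

The 99% CI for β₁ is: β̂₁ ± t*(α/2, n-2) × SE(β̂₁)

Step 1: Find critical t-value
- Confidence level = 0.99
- Degrees of freedom = n - 2 = 19 - 2 = 17
- t*(α/2, 17) = 2.8982

Step 2: Calculate margin of error
Margin = 2.8982 × 0.2750 = 0.7970

Step 3: Construct interval
CI = 2.4675 ± 0.7970
CI = (1.6705, 3.2645)

Interpretation: each one-unit increase in x is associated with a change in mean y of between 1.6705 and 3.2645, with 99% confidence.
Both endpoints are positive, so the data support a genuinely positive slope at this confidence level.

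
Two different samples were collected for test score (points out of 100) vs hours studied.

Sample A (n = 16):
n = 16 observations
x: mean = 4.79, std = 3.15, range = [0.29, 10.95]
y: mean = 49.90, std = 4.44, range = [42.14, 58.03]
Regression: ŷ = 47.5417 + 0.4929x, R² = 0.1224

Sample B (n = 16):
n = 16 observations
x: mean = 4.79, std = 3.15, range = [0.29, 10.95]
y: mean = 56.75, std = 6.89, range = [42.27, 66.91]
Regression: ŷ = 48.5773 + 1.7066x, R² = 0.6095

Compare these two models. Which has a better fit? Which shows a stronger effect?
Model B has the better fit (R² = 0.6095 vs 0.1224). Model B shows the stronger effect (|β₁| = 1.7066 vs 0.4929).

Model Comparison:

Fit — compare R²:
- Model A: R² = 0.1224 → 12.24% of variance in test score explained
- Model B: R² = 0.6095 → 60.95% of variance in test score explained
- 0.6095 > 0.1224 → Model B has the better fit

Strength of effect — compare |β₁|:
- Model A: β₁ = 0.4929 → predicted test score rises 0.4929 points per additional hour of study time
- Model B: β₁ = 1.7066 → predicted test score rises 1.7066 points per additional hour of study time
- |0.4929| < |1.7066| → Model B shows the stronger marginal effect

Note: R² measures how tightly points cluster around the line; β₁ measures how steep the line is — they answer different questions.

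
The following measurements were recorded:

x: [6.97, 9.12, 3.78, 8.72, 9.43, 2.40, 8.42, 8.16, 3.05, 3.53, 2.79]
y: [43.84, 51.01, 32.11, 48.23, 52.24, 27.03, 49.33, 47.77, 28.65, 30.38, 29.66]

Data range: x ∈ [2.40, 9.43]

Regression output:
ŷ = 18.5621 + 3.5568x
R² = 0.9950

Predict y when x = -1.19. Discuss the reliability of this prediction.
ŷ = 14.3295 (extrapolation — x = -1.19 lies outside [2.40, 9.43], so reliability is low).

Prediction calculation:
ŷ = 18.5621 + 3.5568 × (-1.19)
ŷ = 14.3295

Reliability:
- Data range: x ∈ [2.40, 9.43]
- Prediction point: x = -1.19 is 3.59 units below the observed range → this is EXTRAPOLATION, not interpolation

Why that matters here:
- R² describes fit only over the sampled x values; it says nothing about behaviour beyond them
- The linear relationship may not hold outside the observed range
- Real relationships often flatten, saturate, or turn nonlinear at extremes

A defensible statement: 'if the linear trend continued to x = -1.19, y would be about 14.3295' — the premise is untested.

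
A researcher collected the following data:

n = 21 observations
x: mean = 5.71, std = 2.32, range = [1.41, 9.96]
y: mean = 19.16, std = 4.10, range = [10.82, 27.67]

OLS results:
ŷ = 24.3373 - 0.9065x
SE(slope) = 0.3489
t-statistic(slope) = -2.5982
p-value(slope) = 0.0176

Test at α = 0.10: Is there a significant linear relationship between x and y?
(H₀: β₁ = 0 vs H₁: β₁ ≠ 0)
Since p-value = 0.0176 < α = 0.10, reject H₀ — the slope is significantly different from 0.

Hypothesis test for the slope coefficient:

H₀: β₁ = 0 (no linear relationship)
H₁: β₁ ≠ 0 (linear relationship exists)

Test statistic: t = β̂₁ / SE(β̂₁) = -0.9065 / 0.3489 = -2.5982

p = 0.0176: how often a slope estimate this far from 0 (in SE units) would arise by chance if β₁ were truly 0.

Decision rule: reject H₀ if p-value < α.
p-value = 0.0176 < α = 0.10 → reject H₀.

At α = 0.10 the data do provide convincing evidence of a nonzero slope.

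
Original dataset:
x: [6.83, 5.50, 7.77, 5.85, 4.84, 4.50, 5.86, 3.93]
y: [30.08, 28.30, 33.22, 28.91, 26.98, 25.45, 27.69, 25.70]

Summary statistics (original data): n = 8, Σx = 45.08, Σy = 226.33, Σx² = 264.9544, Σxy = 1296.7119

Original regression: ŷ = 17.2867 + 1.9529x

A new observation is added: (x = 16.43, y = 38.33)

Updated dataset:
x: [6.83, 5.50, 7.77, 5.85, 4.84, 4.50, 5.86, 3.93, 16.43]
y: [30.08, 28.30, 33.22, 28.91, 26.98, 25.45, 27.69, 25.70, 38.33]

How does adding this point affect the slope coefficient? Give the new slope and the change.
New slope β₁ = 1.0276 versus 1.9529 before: a change of -0.9253 (-47.4%).

The new point has HIGH LEVERAGE: x = 16.43 is far from the original mean x̄ = 45.08/8 ≈ 5.64 (original range [3.93, 7.77]).

Step 1: Update the sums with the new point (n goes from 8 to 9)
Σx  = 45.08 + 16.43 = 61.51
Σy  = 226.33 + 38.33 = 264.66
Σx² = 264.9544 + 16.43² = 264.9544 + 269.9449 = 534.8993
Σxy = 1296.7119 + 16.43×38.33 = 1296.7119 + 629.7619 = 1926.4738

Step 2: Recompute the slope with b₁ = (nΣxy − ΣxΣy) / (nΣx² − (Σx)²)
Numerator   = 9×1926.4738 − 61.51×264.66 = 17338.2642 − 16279.2366 = 1059.0276
Denominator = 9×534.8993 − 61.51² = 4814.0937 − 3783.4801 = 1030.6136
b₁(new) = 1059.0276 / 1030.6136 = 1.0276

(Same formula on the original sums: (8×1296.7119 − 45.08×226.33) / (8×264.9544 − 45.08²) = 170.7388 / 87.4288 = 1.9529, matching the given fit.)

Step 3: Change in slope
Δβ₁ = 1.0276 − 1.9529 = -0.9253
Relative change = -0.9253 / 1.9529 × 100% = -47.4%
→ the slope decreases when the point is added.

A high-leverage point only changes the slope if it is off the original line; here y = 38.33 is below the original trend, so the slope decreases.
In practice: refit with and without it and report both if conclusions differ; examine leverage (hᵢ) and Cook's distance rather than deleting it automatically.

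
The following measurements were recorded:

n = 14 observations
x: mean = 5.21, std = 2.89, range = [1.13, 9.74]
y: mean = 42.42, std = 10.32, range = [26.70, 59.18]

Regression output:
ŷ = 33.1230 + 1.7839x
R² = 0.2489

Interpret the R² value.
About 24.89% of the variability in y is accounted for by the regression on x (R² = 0.2489) — a weak linear fit.

R² = 1 − SS_res/SS_tot compares the residual scatter to the total scatter of y about its mean.

Here R² = 0.2489:
- Explained: 24.89% of the variation in y
- Unexplained (residual): 100% − 24.89% = 75.11%
- Rule of thumb (below 0.3 weak; 0.3 to below 0.7 moderate; 0.7 and above strong) → weak

Calculation: R² = 1 − (SS_res / SS_tot), where SS_res is the sum of squared residuals and SS_tot the total sum of squares.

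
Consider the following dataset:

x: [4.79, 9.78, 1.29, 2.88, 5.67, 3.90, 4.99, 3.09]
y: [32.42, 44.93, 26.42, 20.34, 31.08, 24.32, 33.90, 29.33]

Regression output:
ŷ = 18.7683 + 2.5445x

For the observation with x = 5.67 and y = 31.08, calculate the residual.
Residual = -2.1156

The residual is the difference between the actual value and the predicted value:

Residual = y - ŷ

Step 1: Calculate predicted value
ŷ = 18.7683 + 2.5445 × 5.67
ŷ = 33.1956

Step 2: Calculate residual
Residual = 31.08 - 33.1956
Residual = -2.1156

Interpretation: the model overestimates the actual value by 2.1156 at this point (negative residual → observation lies below the fitted line).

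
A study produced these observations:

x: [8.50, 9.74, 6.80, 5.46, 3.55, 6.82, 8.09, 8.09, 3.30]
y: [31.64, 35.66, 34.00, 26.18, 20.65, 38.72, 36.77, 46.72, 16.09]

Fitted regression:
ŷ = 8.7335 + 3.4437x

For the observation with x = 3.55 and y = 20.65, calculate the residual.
Residual = -0.3086

The residual is the difference between the actual value and the predicted value:

Residual = y - ŷ

Step 1: Calculate predicted value
ŷ = 8.7335 + 3.4437 × 3.55
ŷ = 20.9586

Step 2: Calculate residual
Residual = 20.65 - 20.9586
Residual = -0.3086

The residual is negative, so the observed y = 20.65 sits below the regression line (the line overestimates it by 0.3086).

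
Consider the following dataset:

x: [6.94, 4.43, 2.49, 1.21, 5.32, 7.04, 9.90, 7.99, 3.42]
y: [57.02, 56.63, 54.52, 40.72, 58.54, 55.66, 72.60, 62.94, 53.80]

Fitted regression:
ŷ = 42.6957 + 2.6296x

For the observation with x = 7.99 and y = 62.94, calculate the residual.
Residual = -0.7662

The residual is the difference between the actual value and the predicted value:

Residual = y - ŷ

Step 1: Calculate predicted value
ŷ = 42.6957 + 2.6296 × 7.99
ŷ = 63.7062

Step 2: Calculate residual
Residual = 62.94 - 63.7062
Residual = -0.7662

Sign check: y < ŷ, so the point is below the line and the fit overestimates here.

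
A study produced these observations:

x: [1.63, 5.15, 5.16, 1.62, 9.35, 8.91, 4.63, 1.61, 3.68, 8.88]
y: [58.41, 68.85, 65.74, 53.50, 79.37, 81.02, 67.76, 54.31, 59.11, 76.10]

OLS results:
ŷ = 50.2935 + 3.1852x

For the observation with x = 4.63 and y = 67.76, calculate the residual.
Residual = 2.7190

The residual is the difference between the actual value and the predicted value:

Residual = y - ŷ

Step 1: Calculate predicted value
ŷ = 50.2935 + 3.1852 × 4.63
ŷ = 65.0410

Step 2: Calculate residual
Residual = 67.76 - 65.0410
Residual = 2.7190

The residual is positive, so the observed y = 67.76 sits above the regression line (the line underestimates it by 2.7190).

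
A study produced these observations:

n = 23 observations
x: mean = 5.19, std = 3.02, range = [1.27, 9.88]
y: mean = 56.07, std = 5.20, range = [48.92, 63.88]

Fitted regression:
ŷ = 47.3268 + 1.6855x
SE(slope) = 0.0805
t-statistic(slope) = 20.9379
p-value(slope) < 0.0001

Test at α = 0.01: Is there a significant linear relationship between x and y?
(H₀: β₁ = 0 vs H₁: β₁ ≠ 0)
Reject H₀: p-value < 0.0001 < α = 0.01. The linear relationship is significant at the 1% level.

Hypothesis test for the slope coefficient:

H₀: β₁ = 0 (no linear relationship)
H₁: β₁ ≠ 0 (linear relationship exists)

Test statistic: t = β̂₁ / SE(β̂₁) = 1.6855 / 0.0805 = 20.9379

p < 0.0001: how often a slope estimate this far from 0 (in SE units) would arise by chance if β₁ were truly 0.

Decision rule: reject H₀ if p-value < α.
p-value < 0.0001 < α = 0.01 → reject H₀.

There is sufficient evidence at the 1% significance level to conclude that a linear relationship exists between x and y.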